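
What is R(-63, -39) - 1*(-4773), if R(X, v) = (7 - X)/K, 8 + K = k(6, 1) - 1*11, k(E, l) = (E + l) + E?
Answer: 14284/3 ≈ 4761.3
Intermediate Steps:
k(E, l) = l + 2*E
K = -6 (K = -8 + ((1 + 2*6) - 1*11) = -8 + ((1 + 12) - 11) = -8 + (13 - 11) = -8 + 2 = -6)
R(X, v) = -7/6 + X/6 (R(X, v) = (7 - X)/(-6) = (7 - X)*(-1/6) = -7/6 + X/6)
R(-63, -39) - 1*(-4773) = (-7/6 + (1/6)*(-63)) - 1*(-4773) = (-7/6 - 21/2) + 4773 = -35/3 + 4773 = 14284/3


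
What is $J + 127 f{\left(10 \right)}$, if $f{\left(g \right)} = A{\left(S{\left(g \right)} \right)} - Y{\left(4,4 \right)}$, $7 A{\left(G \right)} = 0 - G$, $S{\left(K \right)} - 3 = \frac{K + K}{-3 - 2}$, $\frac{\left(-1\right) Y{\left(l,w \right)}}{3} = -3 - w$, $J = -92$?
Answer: $- \frac{19186}{7} \approx -2740.9$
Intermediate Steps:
$Y{\left(l,w \right)} = 9 + 3 w$ ($Y{\left(l,w \right)} = - 3 \left(-3 - w\right) = 9 + 3 w$)
$S{\left(K \right)} = 3 - \frac{2 K}{5}$ ($S{\left(K \right)} = 3 + \frac{K + K}{-3 - 2} = 3 + \frac{2 K}{-5} = 3 + 2 K \left(- \frac{1}{5}\right) = 3 - \frac{2 K}{5}$)
$A{\left(G \right)} = - \frac{G}{7}$ ($A{\left(G \right)} = \frac{0 - G}{7} = \frac{\left(-1\right) G}{7} = - \frac{G}{7}$)
$f{\left(g \right)} = - \frac{150}{7} + \frac{2 g}{35}$ ($f{\left(g \right)} = - \frac{3 - \frac{2 g}{5}}{7} - \left(9 + 3 \cdot 4\right) = \left(- \frac{3}{7} + \frac{2 g}{35}\right) - \left(9 + 12\right) = \left(- \frac{3}{7} + \frac{2 g}{35}\right) - 21 = - \frac{150}{7} + \frac{2 g}{35}$)
$J + 127 f{\left(10 \right)} = -92 + 127 \left(- \frac{150}{7} + \frac{2}{35} \cdot 10\right) = -92 + 127 \left(- \frac{150}{7} + \frac{4}{7}\right) = -92 + 127 \left(- \frac{146}{7}\right) = -92 - \frac{18542}{7} = - \frac{19186}{7}$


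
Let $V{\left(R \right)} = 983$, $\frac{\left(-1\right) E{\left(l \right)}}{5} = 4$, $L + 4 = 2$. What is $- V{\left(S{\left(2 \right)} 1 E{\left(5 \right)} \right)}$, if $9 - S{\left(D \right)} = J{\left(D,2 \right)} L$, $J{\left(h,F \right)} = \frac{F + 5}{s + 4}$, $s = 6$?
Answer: $-983$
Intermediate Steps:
$J{\left(h,F \right)} = \frac{1}{2} + \frac{F}{10}$ ($J{\left(h,F \right)} = \frac{F + 5}{6 + 4} = \frac{5 + F}{10} = \left(5 + F\right) \frac{1}{10} = \frac{1}{2} + \frac{F}{10}$)
$L = -2$ ($L = -4 + 2 = -2$)
$E{\left(l \right)} = -20$ ($E{\left(l \right)} = \left(-5\right) 4 = -20$)
$S{\left(D \right)} = \frac{52}{5}$ ($S{\left(D \right)} = 9 - \left(\frac{1}{2} + \frac{1}{10} \cdot 2\right) \left(-2\right) = 9 - \left(\frac{1}{2} + \frac{1}{5}\right) \left(-2\right) = 9 - \frac{7}{10} \left(-2\right) = 9 - - \frac{7}{5} = 9 + \frac{7}{5} = \frac{52}{5}$)
$- V{\left(S{\left(2 \right)} 1 E{\left(5 \right)} \right)} = \left(-1\right) 983 = -983$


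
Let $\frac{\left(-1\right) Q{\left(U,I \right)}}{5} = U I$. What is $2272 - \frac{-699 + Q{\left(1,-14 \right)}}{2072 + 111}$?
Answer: $\frac{134065}{59} \approx 2272.3$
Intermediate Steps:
$Q{\left(U,I \right)} = - 5 I U$ ($Q{\left(U,I \right)} = - 5 U I = - 5 I U$)
$2272 - \frac{-699 + Q{\left(1,-14 \right)}}{2072 + 111} = 2272 - \frac{-699 - \left(-70\right) 1}{2072 + 111} = 2272 - \frac{-699 + 70}{2183} = 2272 - \left(-629\right) \frac{1}{2183} = 2272 - - \frac{17}{59} = 2272 + \frac{17}{59} = \frac{134065}{59}$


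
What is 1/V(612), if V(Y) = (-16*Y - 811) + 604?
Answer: -1/9999 ≈ -0.00010001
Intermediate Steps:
V(Y) = -207 - 16*Y (V(Y) = (-811 - 16*Y) + 604 = -207 - 16*Y)
1/V(612) = 1/(-207 - 16*612) = 1/(-207 - 9792) = 1/(-9999) = -1/9999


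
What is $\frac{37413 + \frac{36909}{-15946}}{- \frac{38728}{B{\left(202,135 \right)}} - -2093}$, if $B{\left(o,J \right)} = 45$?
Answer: $\frac{26844785505}{884317322} \approx 30.357$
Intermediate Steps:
$\frac{37413 + \frac{36909}{-15946}}{- \frac{38728}{B{\left(202,135 \right)}} - -2093} = \frac{37413 + \frac{36909}{-15946}}{- \frac{38728}{45} - -2093} = \frac{37413 + 36909 \left(- \frac{1}{15946}\right)}{\left(-38728\right) \frac{1}{45} + \left(-15821 + 17914\right)} = \frac{37413 - \frac{36909}{15946}}{- \frac{38728}{45} + 2093} = \frac{596550789}{15946 \cdot \frac{55457}{45}} = \frac{596550789}{15946} \cdot \frac{45}{55457} = \frac{26844785505}{884317322}$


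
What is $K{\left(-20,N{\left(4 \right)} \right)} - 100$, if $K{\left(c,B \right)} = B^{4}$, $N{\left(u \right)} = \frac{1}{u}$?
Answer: $- \frac{25599}{256} \approx -99.996$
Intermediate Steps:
$K{\left(-20,N{\left(4 \right)} \right)} - 100 = \left(\frac{1}{4}\right)^{4} - 100 = \frac{1}{256} - 100 = - \frac{25599}{256}$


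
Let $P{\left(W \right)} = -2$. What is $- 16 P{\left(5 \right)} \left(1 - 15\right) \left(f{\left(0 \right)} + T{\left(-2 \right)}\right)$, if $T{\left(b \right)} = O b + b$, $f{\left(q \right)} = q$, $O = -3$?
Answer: $-1792$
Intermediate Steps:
$T{\left(b \right)} = - 2 b$ ($T{\left(b \right)} = - 3 b + b = - 2 b$)
$- 16 P{\left(5 \right)} \left(1 - 15\right) \left(f{\left(0 \right)} + T{\left(-2 \right)}\right) = \left(-16\right) \left(-2\right) \left(1 - 15\right) \left(0 - -4\right) = 32 \left(- 14 \left(0 + 4\right)\right) = 32 \left(\left(-14\right) 4\right) = 32 \left(-56\right) = -1792$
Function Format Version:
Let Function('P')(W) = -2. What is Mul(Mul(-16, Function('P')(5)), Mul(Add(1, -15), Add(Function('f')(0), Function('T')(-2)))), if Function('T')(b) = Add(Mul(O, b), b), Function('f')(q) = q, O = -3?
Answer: -1792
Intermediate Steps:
Function('T')(b) = Mul(-2, b) (Function('T')(b) = Add(Mul(-3, b), b) = Mul(-2, b))
Mul(Mul(-16, Function('P')(5)), Mul(Add(1, -15), Add(Function('f')(0), Function('T')(-2)))) = Mul(Mul(-16, -2), Mul(Add(1, -15), Add(0, Mul(-2, -2)))) = Mul(32, Mul(-14, Add(0, 4))) = Mul(32, Mul(-14, 4)) = Mul(32, -56) = -1792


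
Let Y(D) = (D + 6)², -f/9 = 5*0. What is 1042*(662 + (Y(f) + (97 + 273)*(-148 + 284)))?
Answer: 53160756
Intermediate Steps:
f = 0 (f = -45*0 = -9*0 = 0)
Y(D) = (6 + D)²
1042*(662 + (Y(f) + (97 + 273)*(-148 + 284))) = 1042*(662 + ((6 + 0)² + (97 + 273)*(-148 + 284))) = 1042*(662 + (6² + 370*136)) = 1042*(662 + (36 + 50320)) = 1042*(662 + 50356) = 1042*51018 = 53160756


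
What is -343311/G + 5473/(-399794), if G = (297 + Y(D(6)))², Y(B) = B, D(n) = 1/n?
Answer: -4958531559721/1270980707666 ≈ -3.9013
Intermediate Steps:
G = 3179089/36 (G = (297 + 1/6)² = (297 + ⅙)² = (1783/6)² = 3179089/36 ≈ 88308.)
-343311/G + 5473/(-399794) = -343311/3179089/36 + 5473/(-399794) = -343311*36/3179089 + 5473*(-1/399794) = -12359196/3179089 - 5473/399794 = -4958531559721/1270980707666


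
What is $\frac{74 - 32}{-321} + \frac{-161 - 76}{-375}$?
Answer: $\frac{6703}{13375} \approx 0.50116$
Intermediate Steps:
$\frac{74 - 32}{-321} + \frac{-161 - 76}{-375} = \left(74 - 32\right) \left(- \frac{1}{321}\right) - - \frac{79}{125} = 42 \left(- \frac{1}{321}\right) + \frac{79}{125} = - \frac{14}{107} + \frac{79}{125} = \frac{6703}{13375}$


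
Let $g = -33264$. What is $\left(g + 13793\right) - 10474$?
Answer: $-29945$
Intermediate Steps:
$\left(g + 13793\right) - 10474 = \left(-33264 + 13793\right) - 10474 = -19471 - 10474 = -29945$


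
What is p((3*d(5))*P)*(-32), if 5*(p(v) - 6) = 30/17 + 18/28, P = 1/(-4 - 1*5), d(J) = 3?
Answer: -123408/595 ≈ -207.41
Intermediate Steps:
P = -1/9 (P = 1/(-4 - 5) = 1/(-9) = -1/9 ≈ -0.11111)
p(v) = 7713/1190 (p(v) = 6 + (30/17 + 18/28)/5 = 6 + (30*(1/17) + 18*(1/28))/5 = 6 + (30/17 + 9/14)/5 = 6 + (1/5)*(573/238) = 6 + 573/1190 = 7713/1190)
p((3*d(5))*P)*(-32) = (7713/1190)*(-32) = -123408/595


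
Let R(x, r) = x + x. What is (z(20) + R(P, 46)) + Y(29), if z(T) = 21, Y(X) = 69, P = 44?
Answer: 178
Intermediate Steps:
R(x, r) = 2*x
(z(20) + R(P, 46)) + Y(29) = (21 + 2*44) + 69 = (21 + 88) + 69 = 109 + 69 = 178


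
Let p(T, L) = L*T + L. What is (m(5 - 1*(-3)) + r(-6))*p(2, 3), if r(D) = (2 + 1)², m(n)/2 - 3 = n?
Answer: 279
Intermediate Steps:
p(T, L) = L + L*T
m(n) = 6 + 2*n
r(D) = 9 (r(D) = 3² = 9)
(m(5 - 1*(-3)) + r(-6))*p(2, 3) = ((6 + 2*(5 - 1*(-3))) + 9)*(3*(1 + 2)) = ((6 + 2*(5 + 3)) + 9)*(3*3) = ((6 + 2*8) + 9)*9 = ((6 + 16) + 9)*9 = (22 + 9)*9 = 31*9 = 279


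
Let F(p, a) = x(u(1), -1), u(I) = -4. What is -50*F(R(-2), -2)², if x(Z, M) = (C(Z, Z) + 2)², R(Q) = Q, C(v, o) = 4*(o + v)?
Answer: -40500000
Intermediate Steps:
C(v, o) = 4*o + 4*v
x(Z, M) = (2 + 8*Z)² (x(Z, M) = ((4*Z + 4*Z) + 2)² = (8*Z + 2)² = (2 + 8*Z)²)
F(p, a) = 900 (F(p, a) = 4*(1 + 4*(-4))² = 4*(1 - 16)² = 4*(-15)² = 4*225 = 900)
-50*F(R(-2), -2)² = -50*900² = -50*810000 = -40500000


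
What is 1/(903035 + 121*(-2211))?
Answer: 1/635504 ≈ 1.5736e-6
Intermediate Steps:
1/(903035 + 121*(-2211)) = 1/(903035 - 267531) = 1/635504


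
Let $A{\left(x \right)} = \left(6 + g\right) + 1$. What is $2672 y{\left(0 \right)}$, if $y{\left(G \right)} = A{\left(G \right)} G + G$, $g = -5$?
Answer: $0$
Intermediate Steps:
$A{\left(x \right)} = 2$ ($A{\left(x \right)} = \left(6 - 5\right) + 1 = 1 + 1 = 2$)
$y{\left(G \right)} = 3 G$ ($y{\left(G \right)} = 2 G + G = 3 G$)
$2672 y{\left(0 \right)} = 2672 \cdot 3 \cdot 0 = 2672 \cdot 0 = 0$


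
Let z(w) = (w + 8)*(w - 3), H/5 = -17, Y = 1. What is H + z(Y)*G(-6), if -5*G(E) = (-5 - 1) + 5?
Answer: -443/5 ≈ -88.600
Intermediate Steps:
H = -85 (H = 5*(-17) = -85)
z(w) = (-3 + w)*(8 + w) (z(w) = (8 + w)*(-3 + w) = (-3 + w)*(8 + w))
G(E) = 1/5 (G(E) = -((-5 - 1) + 5)/5 = -(-6 + 5)/5 = -1/5*(-1) = 1/5)
H + z(Y)*G(-6) = -85 + (-24 + 1**2 + 5*1)*(1/5) = -85 + (-24 + 1 + 5)*(1/5) = -85 - 18*1/5 = -85 - 18/5 = -443/5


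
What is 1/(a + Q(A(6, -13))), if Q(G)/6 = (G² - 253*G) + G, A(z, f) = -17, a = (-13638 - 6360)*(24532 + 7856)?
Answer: -1/647667786 ≈ -1.5440e-9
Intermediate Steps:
a = -647695224 (a = -19998*32388 = -647695224)
Q(G) = -1512*G + 6*G² (Q(G) = 6*((G² - 253*G) + G) = 6*(G² - 252*G) = -1512*G + 6*G²)
1/(a + Q(A(6, -13))) = 1/(-647695224 + 6*(-17)*(-252 - 17)) = 1/(-647695224 + 6*(-17)*(-269)) = 1/(-647695224 + 27438) = 1/(-647667786) = -1/647667786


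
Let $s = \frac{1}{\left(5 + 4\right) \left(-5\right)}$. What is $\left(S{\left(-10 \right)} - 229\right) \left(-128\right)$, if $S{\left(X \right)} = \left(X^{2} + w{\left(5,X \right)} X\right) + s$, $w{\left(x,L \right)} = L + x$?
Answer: $\frac{455168}{45} \approx 10115.0$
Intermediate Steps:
$s = - \frac{1}{45}$ ($s = \frac{1}{9 \left(-5\right)} = \frac{1}{-45} = - \frac{1}{45} \approx -0.022222$)
$S{\left(X \right)} = - \frac{1}{45} + X^{2} + X \left(5 + X\right)$ ($S{\left(X \right)} = \left(X^{2} + \left(X + 5\right) X\right) - \frac{1}{45} = \left(X^{2} + \left(5 + X\right) X\right) - \frac{1}{45} = \left(X^{2} + X \left(5 + X\right)\right) - \frac{1}{45} = - \frac{1}{45} + X^{2} + X \left(5 + X\right)$)
$\left(S{\left(-10 \right)} - 229\right) \left(-128\right) = \left(\left(- \frac{1}{45} + 2 \left(-10\right)^{2} + 5 \left(-10\right)\right) - 229\right) \left(-128\right) = \left(\left(- \frac{1}{45} + 2 \cdot 100 - 50\right) - 229\right) \left(-128\right) = \left(\left(- \frac{1}{45} + 200 - 50\right) - 229\right) \left(-128\right) = \left(\frac{6749}{45} - 229\right) \left(-128\right) = \left(- \frac{3556}{45}\right) \left(-128\right) = \frac{455168}{45}$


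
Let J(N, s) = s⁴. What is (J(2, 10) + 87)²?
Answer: 101747569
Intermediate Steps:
(J(2, 10) + 87)² = (10⁴ + 87)² = (10000 + 87)² = 10087² = 101747569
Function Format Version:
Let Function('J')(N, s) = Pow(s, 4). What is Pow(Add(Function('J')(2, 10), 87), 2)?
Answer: 101747569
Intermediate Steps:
Pow(Add(Function('J')(2, 10), 87), 2) = Pow(Add(Pow(10, 4), 87), 2) = Pow(Add(10000, 87), 2) = Pow(10087, 2) = 101747569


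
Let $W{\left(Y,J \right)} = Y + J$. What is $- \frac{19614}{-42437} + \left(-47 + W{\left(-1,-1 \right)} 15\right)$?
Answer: $- \frac{3248035}{42437} \approx -76.538$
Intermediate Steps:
$W{\left(Y,J \right)} = J + Y$
$- \frac{19614}{-42437} + \left(-47 + W{\left(-1,-1 \right)} 15\right) = - \frac{19614}{-42437} - \left(47 - \left(-1 - 1\right) 15\right) = \left(-19614\right) \left(- \frac{1}{42437}\right) - 77 = \frac{19614}{42437} - 77 = - \frac{3248035}{42437}$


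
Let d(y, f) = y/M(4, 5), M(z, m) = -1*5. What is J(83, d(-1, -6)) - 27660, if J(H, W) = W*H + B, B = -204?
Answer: -139237/5 ≈ -27847.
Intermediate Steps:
M(z, m) = -5
d(y, f) = -y/5 (d(y, f) = y/(-5) = y*(-⅕) = -y/5)
J(H, W) = -204 + H*W (J(H, W) = W*H - 204 = H*W - 204 = -204 + H*W)
J(83, d(-1, -6)) - 27660 = (-204 + 83*(-⅕*(-1))) - 27660 = (-204 + 83*(⅕)) - 27660 = (-204 + 83/5) - 27660 = -937/5 - 27660 = -139237/5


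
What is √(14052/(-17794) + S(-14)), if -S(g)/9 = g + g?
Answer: √19884955146/8897 ≈ 15.850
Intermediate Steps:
S(g) = -18*g (S(g) = -9*(g + g) = -18*g)
√(14052/(-17794) + S(-14)) = √(14052/(-17794) - 18*(-14)) = √(14052*(-1/17794) + 252) = √(-7026/8897 + 252) = √(2235018/8897) = √19884955146/8897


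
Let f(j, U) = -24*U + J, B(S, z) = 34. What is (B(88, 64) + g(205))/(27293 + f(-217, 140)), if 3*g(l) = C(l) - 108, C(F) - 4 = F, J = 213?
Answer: 203/72438 ≈ 0.0028024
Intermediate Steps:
C(F) = 4 + F
g(l) = -104/3 + l/3 (g(l) = ((4 + l) - 108)/3 = (-104 + l)/3 = -104/3 + l/3)
f(j, U) = 213 - 24*U (f(j, U) = -24*U + 213 = 213 - 24*U)
(B(88, 64) + g(205))/(27293 + f(-217, 140)) = (34 + (-104/3 + (⅓)*205))/(27293 + (213 - 24*140)) = (34 + (-104/3 + 205/3))/(27293 + (213 - 3360)) = (34 + 101/3)/(27293 - 3147) = (203/3)/24146 = (203/3)*(1/24146) = 203/72438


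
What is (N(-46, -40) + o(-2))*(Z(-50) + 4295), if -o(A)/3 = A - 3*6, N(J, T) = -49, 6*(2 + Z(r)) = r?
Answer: 141394/3 ≈ 47131.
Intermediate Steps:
Z(r) = -2 + r/6
o(A) = 54 - 3*A (o(A) = -3*(A - 3*6) = -3*(A - 18) = -3*(-18 + A) = 54 - 3*A)
(N(-46, -40) + o(-2))*(Z(-50) + 4295) = (-49 + (54 - 3*(-2)))*((-2 + (⅙)*(-50)) + 4295) = (-49 + (54 + 6))*((-2 - 25/3) + 4295) = (-49 + 60)*(-31/3 + 4295) = 11*(12854/3) = 141394/3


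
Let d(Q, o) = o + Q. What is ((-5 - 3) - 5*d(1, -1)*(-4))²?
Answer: 64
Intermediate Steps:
d(Q, o) = Q + o
((-5 - 3) - 5*d(1, -1)*(-4))² = ((-5 - 3) - 5*(1 - 1)*(-4))² = (-8 - 5*0*(-4))² = (-8 + 0*(-4))² = (-8 + 0)² = (-8)² = 64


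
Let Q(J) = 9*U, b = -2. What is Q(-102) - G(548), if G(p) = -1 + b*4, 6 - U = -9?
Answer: 144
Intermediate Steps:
U = 15 (U = 6 - 1*(-9) = 6 + 9 = 15)
G(p) = -9 (G(p) = -1 - 2*4 = -1 - 8 = -9)
Q(J) = 135 (Q(J) = 9*15 = 135)
Q(-102) - G(548) = 135 - 1*(-9) = 135 + 9 = 144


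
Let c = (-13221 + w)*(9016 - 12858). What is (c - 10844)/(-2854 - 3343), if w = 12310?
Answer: -3489218/6197 ≈ -563.05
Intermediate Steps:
c = 3500062 (c = (-13221 + 12310)*(9016 - 12858) = -911*(-3842) = 3500062)
(c - 10844)/(-2854 - 3343) = (3500062 - 10844)/(-2854 - 3343) = 3489218/(-6197) = 3489218*(-1/6197) = -3489218/6197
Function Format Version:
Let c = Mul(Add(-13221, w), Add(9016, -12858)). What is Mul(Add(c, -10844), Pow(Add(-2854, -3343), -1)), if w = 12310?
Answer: Rational(-3489218, 6197) ≈ -563.05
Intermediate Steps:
c = 3500062 (c = Mul(Add(-13221, 12310), Add(9016, -12858)) = Mul(-911, -3842) = 3500062)
Mul(Add(c, -10844), Pow(Add(-2854, -3343), -1)) = Mul(Add(3500062, -10844), Pow(Add(-2854, -3343), -1)) = Mul(3489218, Pow(-6197, -1)) = Mul(3489218, Rational(-1, 6197)) = Rational(-3489218, 6197)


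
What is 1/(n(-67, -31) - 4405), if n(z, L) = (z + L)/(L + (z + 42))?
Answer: -4/17613 ≈ -0.00022710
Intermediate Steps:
n(z, L) = (L + z)/(42 + L + z) (n(z, L) = (L + z)/(L + (42 + z)) = (L + z)/(42 + L + z))
1/(n(-67, -31) - 4405) = 1/((-31 - 67)/(42 - 31 - 67) - 4405) = 1/(-98/(-56) - 4405) = 1/(-1/56*(-98) - 4405) = 1/(7/4 - 4405) = 1/(-17613/4) = -4/17613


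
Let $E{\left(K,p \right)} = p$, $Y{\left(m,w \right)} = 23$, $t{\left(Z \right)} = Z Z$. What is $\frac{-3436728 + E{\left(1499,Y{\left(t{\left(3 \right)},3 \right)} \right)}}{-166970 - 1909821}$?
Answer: $\frac{3436705}{2076791} \approx 1.6548$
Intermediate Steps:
$t{\left(Z \right)} = Z^{2}$
$\frac{-3436728 + E{\left(1499,Y{\left(t{\left(3 \right)},3 \right)} \right)}}{-166970 - 1909821} = \frac{-3436728 + 23}{-166970 - 1909821} = - \frac{3436705}{-2076791} = \left(-3436705\right) \left(- \frac{1}{2076791}\right) = \frac{3436705}{2076791}$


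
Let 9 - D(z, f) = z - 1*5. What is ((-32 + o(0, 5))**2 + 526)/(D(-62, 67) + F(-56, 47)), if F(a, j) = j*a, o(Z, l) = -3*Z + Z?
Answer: -775/1278 ≈ -0.60642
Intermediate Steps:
o(Z, l) = -2*Z
F(a, j) = a*j
D(z, f) = 14 - z (D(z, f) = 9 - (z - 1*5) = 9 - (z - 5) = 9 - (-5 + z) = 9 + (5 - z) = 14 - z)
((-32 + o(0, 5))**2 + 526)/(D(-62, 67) + F(-56, 47)) = ((-32 - 2*0)**2 + 526)/((14 - 1*(-62)) - 56*47) = ((-32 + 0)**2 + 526)/((14 + 62) - 2632) = ((-32)**2 + 526)/(76 - 2632) = (1024 + 526)/(-2556) = 1550*(-1/2556) = -775/1278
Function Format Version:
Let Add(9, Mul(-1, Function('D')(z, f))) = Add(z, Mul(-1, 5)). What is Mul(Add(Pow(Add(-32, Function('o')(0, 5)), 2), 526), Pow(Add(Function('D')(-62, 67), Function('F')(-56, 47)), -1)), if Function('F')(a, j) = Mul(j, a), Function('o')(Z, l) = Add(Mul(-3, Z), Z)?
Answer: Rational(-775, 1278) ≈ -0.60642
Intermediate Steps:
Function('o')(Z, l) = Mul(-2, Z)
Function('F')(a, j) = Mul(a, j)
Function('D')(z, f) = Add(14, Mul(-1, z)) (Function('D')(z, f) = Add(9, Mul(-1, Add(z, Mul(-1, 5)))) = Add(9, Mul(-1, Add(z, -5))) = Add(9, Mul(-1, Add(-5, z))) = Add(9, Add(5, Mul(-1, z))) = Add(14, Mul(-1, z)))
Mul(Add(Pow(Add(-32, Function('o')(0, 5)), 2), 526), Pow(Add(Function('D')(-62, 67), Function('F')(-56, 47)), -1)) = Mul(Add(Pow(Add(-32, Mul(-2, 0)), 2), 526), Pow(Add(Add(14, Mul(-1, -62)), Mul(-56, 47)), -1)) = Mul(Add(Pow(Add(-32, 0), 2), 526), Pow(Add(Add(14, 62), -2632), -1)) = Mul(Add(Pow(-32, 2), 526), Pow(Add(76, -2632), -1)) = Mul(Add(1024, 526), Pow(-2556, -1)) = Mul(1550, Rational(-1, 2556)) = Rational(-775, 1278)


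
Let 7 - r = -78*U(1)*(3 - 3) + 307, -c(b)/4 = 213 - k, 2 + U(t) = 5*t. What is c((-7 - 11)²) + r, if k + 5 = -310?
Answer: -2412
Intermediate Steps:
U(t) = -2 + 5*t
k = -315 (k = -5 - 310 = -315)
c(b) = -2112 (c(b) = -4*(213 - 1*(-315)) = -4*(213 + 315) = -4*528 = -2112)
r = -300 (r = 7 - (-78*(-2 + 5*1)*(3 - 3) + 307) = 7 - (-78*(-2 + 5)*0 + 307) = 7 - (-234*0 + 307) = 7 - (-78*0 + 307) = 7 - (0 + 307) = 7 - 1*307 = 7 - 307 = -300)
c((-7 - 11)²) + r = -2112 - 300 = -2412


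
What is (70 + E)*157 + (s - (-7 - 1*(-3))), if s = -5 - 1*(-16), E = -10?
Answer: 9435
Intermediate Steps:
s = 11 (s = -5 + 16 = 11)
(70 + E)*157 + (s - (-7 - 1*(-3))) = (70 - 10)*157 + (11 - (-7 - 1*(-3))) = 60*157 + (11 - (-7 + 3)) = 9420 + (11 - 1*(-4)) = 9420 + (11 + 4) = 9420 + 15 = 9435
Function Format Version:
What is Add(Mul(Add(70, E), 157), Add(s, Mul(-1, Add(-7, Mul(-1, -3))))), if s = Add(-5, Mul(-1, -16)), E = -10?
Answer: 9435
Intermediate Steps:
s = 11 (s = Add(-5, 16) = 11)
Add(Mul(Add(70, E), 157), Add(s, Mul(-1, Add(-7, Mul(-1, -3))))) = Add(Mul(Add(70, -10), 157), Add(11, Mul(-1, Add(-7, Mul(-1, -3))))) = Add(Mul(60, 157), Add(11, Mul(-1, Add(-7, 3)))) = Add(9420, Add(11, Mul(-1, -4))) = Add(9420, Add(11, 4)) = Add(9420, 15) = 9435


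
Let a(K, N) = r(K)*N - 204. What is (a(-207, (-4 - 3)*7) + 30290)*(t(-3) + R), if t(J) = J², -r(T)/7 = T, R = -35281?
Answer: 1443153880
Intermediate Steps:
r(T) = -7*T
a(K, N) = -204 - 7*K*N (a(K, N) = (-7*K)*N - 204 = -7*K*N - 204 = -204 - 7*K*N)
(a(-207, (-4 - 3)*7) + 30290)*(t(-3) + R) = ((-204 - 7*(-207)*(-4 - 3)*7) + 30290)*((-3)² - 35281) = ((-204 - 7*(-207)*(-7*7)) + 30290)*(9 - 35281) = ((-204 - 7*(-207)*(-49)) + 30290)*(-35272) = ((-204 - 71001) + 30290)*(-35272) = (-71205 + 30290)*(-35272) = -40915*(-35272) = 1443153880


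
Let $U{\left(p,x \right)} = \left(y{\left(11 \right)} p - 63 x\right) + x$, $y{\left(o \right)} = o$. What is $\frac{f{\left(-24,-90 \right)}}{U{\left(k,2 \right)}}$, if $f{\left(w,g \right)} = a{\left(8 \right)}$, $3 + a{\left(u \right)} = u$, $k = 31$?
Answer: $\frac{5}{217} \approx 0.023041$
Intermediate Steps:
$a{\left(u \right)} = -3 + u$
$f{\left(w,g \right)} = 5$ ($f{\left(w,g \right)} = -3 + 8 = 5$)
$U{\left(p,x \right)} = - 62 x + 11 p$ ($U{\left(p,x \right)} = \left(11 p - 63 x\right) + x = \left(- 63 x + 11 p\right) + x = - 62 x + 11 p$)
$\frac{f{\left(-24,-90 \right)}}{U{\left(k,2 \right)}} = \frac{5}{\left(-62\right) 2 + 11 \cdot 31} = \frac{5}{-124 + 341} = \frac{5}{217}$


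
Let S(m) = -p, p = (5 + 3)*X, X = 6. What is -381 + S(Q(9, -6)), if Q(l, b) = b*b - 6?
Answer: -429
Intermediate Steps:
p = 48 (p = (5 + 3)*6 = 8*6 = 48)
Q(l, b) = -6 + b² (Q(l, b) = b² - 6 = -6 + b²)
S(m) = -48 (S(m) = -1*48 = -48)
-381 + S(Q(9, -6)) = -381 - 48 = -429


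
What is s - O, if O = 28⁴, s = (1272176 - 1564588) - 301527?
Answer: -1208595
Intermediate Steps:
s = -593939 (s = -292412 - 301527 = -593939)
O = 614656
s - O = -593939 - 1*614656 = -593939 - 614656 = -1208595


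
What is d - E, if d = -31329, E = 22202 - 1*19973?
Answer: -33558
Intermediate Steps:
E = 2229 (E = 22202 - 19973 = 2229)
d - E = -31329 - 1*2229 = -31329 - 2229 = -33558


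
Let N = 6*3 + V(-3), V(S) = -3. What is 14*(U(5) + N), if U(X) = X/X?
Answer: 224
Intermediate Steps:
U(X) = 1
N = 15 (N = 6*3 - 3 = 18 - 3 = 15)
14*(U(5) + N) = 14*(1 + 15) = 14*16 = 224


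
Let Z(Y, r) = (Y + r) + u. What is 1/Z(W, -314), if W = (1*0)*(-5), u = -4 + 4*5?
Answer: -1/298 ≈ -0.0033557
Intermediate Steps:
u = 16 (u = -4 + 20 = 16)
W = 0 (W = 0*(-5) = 0)
Z(Y, r) = 16 + Y + r (Z(Y, r) = (Y + r) + 16 = 16 + Y + r)
1/Z(W, -314) = 1/(16 + 0 - 314) = 1/(-298) = -1/298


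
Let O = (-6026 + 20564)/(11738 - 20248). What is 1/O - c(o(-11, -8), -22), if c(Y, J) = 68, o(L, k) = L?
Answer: -498547/7269 ≈ -68.585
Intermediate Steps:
O = -7269/4255 (O = 14538/(-8510) = 14538*(-1/8510) = -7269/4255 ≈ -1.7083)
1/O - c(o(-11, -8), -22) = 1/(-7269/4255) - 1*68 = -4255/7269 - 68 = -498547/7269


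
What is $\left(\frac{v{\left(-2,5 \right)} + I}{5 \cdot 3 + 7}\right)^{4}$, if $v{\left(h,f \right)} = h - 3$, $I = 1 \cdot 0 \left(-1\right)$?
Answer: $\frac{625}{234256} \approx 0.002668$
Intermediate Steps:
$I = 0$ ($I = 0 \left(-1\right) = 0$)
$v{\left(h,f \right)} = -3 + h$
$\left(\frac{v{\left(-2,5 \right)} + I}{5 \cdot 3 + 7}\right)^{4} = \left(\frac{\left(-3 - 2\right) + 0}{5 \cdot 3 + 7}\right)^{4} = \left(\frac{-5 + 0}{15 + 7}\right)^{4} = \left(- \frac{5}{22}\right)^{4} = \frac{625}{234256}$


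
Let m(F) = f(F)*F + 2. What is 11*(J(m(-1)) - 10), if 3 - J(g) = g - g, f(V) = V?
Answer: -77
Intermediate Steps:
m(F) = 2 + F² (m(F) = F*F + 2 = F² + 2 = 2 + F²)
J(g) = 3 (J(g) = 3 - (g - g) = 3 - 1*0 = 3 + 0 = 3)
11*(J(m(-1)) - 10) = 11*(3 - 10) = 11*(-7) = -77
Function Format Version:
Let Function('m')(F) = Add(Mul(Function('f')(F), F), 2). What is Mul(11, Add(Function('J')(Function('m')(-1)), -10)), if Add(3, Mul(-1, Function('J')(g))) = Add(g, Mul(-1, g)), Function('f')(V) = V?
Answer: -77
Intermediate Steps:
Function('m')(F) = Add(2, Pow(F, 2)) (Function('m')(F) = Add(Mul(F, F), 2) = Add(Pow(F, 2), 2) = Add(2, Pow(F, 2)))
Function('J')(g) = 3 (Function('J')(g) = Add(3, Mul(-1, Add(g, Mul(-1, g)))) = Add(3, Mul(-1, 0)) = Add(3, 0) = 3)
Mul(11, Add(Function('J')(Function('m')(-1)), -10)) = Mul(11, Add(3, -10)) = Mul(11, -7) = -77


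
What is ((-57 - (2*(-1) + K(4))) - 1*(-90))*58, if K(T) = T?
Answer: 1798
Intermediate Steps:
((-57 - (2*(-1) + K(4))) - 1*(-90))*58 = ((-57 - (2*(-1) + 4)) - 1*(-90))*58 = ((-57 - (-2 + 4)) + 90)*58 = ((-57 - 1*2) + 90)*58 = ((-57 - 2) + 90)*58 = (-59 + 90)*58 = 31*58 = 1798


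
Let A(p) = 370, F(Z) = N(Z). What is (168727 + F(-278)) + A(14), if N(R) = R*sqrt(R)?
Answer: 169097 - 278*I*sqrt(278) ≈ 1.691e+5 - 4635.2*I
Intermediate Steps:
N(R) = R**(3/2)
F(Z) = Z**(3/2)
(168727 + F(-278)) + A(14) = (168727 + (-278)**(3/2)) + 370 = (168727 - 278*I*sqrt(278)) + 370 = 169097 - 278*I*sqrt(278)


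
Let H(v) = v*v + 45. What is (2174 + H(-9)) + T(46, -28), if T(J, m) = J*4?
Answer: 2484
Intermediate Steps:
T(J, m) = 4*J
H(v) = 45 + v² (H(v) = v² + 45 = 45 + v²)
(2174 + H(-9)) + T(46, -28) = (2174 + (45 + (-9)²)) + 4*46 = (2174 + (45 + 81)) + 184 = (2174 + 126) + 184 = 2300 + 184 = 2484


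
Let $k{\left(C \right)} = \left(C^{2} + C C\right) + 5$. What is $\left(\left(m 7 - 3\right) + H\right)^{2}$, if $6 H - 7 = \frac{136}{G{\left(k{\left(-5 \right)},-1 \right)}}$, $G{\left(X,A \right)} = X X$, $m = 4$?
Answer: $\frac{225682953721}{329422500} \approx 685.09$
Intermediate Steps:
$k{\left(C \right)} = 5 + 2 C^{2}$ ($k{\left(C \right)} = \left(C^{2} + C^{2}\right) + 5 = 2 C^{2} + 5 = 5 + 2 C^{2}$)
$G{\left(X,A \right)} = X^{2}$
$H = \frac{21311}{18150}$ ($H = \frac{7}{6} + \frac{136 \frac{1}{\left(5 + 2 \left(-5\right)^{2}\right)^{2}}}{6} = \frac{7}{6} + \frac{136 \frac{1}{\left(5 + 2 \cdot 25\right)^{2}}}{6} = \frac{7}{6} + \frac{136 \frac{1}{\left(5 + 50\right)^{2}}}{6} = \frac{7}{6} + \frac{136 \frac{1}{55^{2}}}{6} = \frac{7}{6} + \frac{136 \cdot \frac{1}{3025}}{6} = \frac{7}{6} + \frac{1}{6} \cdot \frac{136}{3025} = \frac{7}{6} + \frac{68}{9075} = \frac{21311}{18150} \approx 1.1742$)
$\left(\left(m 7 - 3\right) + H\right)^{2} = \left(\left(4 \cdot 7 - 3\right) + \frac{21311}{18150}\right)^{2} = \left(\left(28 - 3\right) + \frac{21311}{18150}\right)^{2} = \left(25 + \frac{21311}{18150}\right)^{2} = \left(\frac{475061}{18150}\right)^{2} = \frac{225682953721}{329422500}$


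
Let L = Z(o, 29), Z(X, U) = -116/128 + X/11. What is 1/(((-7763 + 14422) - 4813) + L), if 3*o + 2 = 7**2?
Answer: 1056/1949923 ≈ 0.00054156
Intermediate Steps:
o = 47/3 (o = -2/3 + (1/3)*7**2 = -2/3 + (1/3)*49 = -2/3 + 49/3 = 47/3 ≈ 15.667)
Z(X, U) = -29/32 + X/11 (Z(X, U) = -116*1/128 + X*(1/11) = -29/32 + X/11)
L = 547/1056 (L = -29/32 + (1/11)*(47/3) = -29/32 + 47/33 = 547/1056 ≈ 0.51799)
1/(((-7763 + 14422) - 4813) + L) = 1/(((-7763 + 14422) - 4813) + 547/1056) = 1/((6659 - 4813) + 547/1056) = 1/(1846 + 547/1056) = 1/(1949923/1056) = 1056/1949923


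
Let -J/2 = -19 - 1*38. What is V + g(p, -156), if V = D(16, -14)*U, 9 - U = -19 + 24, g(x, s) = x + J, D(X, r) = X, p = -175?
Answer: 3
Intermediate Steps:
J = 114 (J = -2*(-19 - 1*38) = -2*(-19 - 38) = -2*(-57) = 114)
g(x, s) = 114 + x (g(x, s) = x + 114 = 114 + x)
U = 4 (U = 9 - (-19 + 24) = 9 - 1*5 = 9 - 5 = 4)
V = 64 (V = 16*4 = 64)
V + g(p, -156) = 64 + (114 - 175) = 64 - 61 = 3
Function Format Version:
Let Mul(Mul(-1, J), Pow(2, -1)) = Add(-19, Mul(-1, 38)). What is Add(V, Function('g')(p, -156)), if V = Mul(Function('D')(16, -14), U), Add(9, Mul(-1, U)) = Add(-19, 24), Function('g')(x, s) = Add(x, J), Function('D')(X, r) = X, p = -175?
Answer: 3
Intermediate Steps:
J = 114 (J = Mul(-2, Add(-19, Mul(-1, 38))) = Mul(-2, Add(-19, -38)) = Mul(-2, -57) = 114)
Function('g')(x, s) = Add(114, x) (Function('g')(x, s) = Add(x, 114) = Add(114, x))
U = 4 (U = Add(9, Mul(-1, Add(-19, 24))) = Add(9, Mul(-1, 5)) = Add(9, -5) = 4)
V = 64 (V = Mul(16, 4) = 64)
Add(V, Function('g')(p, -156)) = Add(64, Add(114, -175)) = Add(64, -61) = 3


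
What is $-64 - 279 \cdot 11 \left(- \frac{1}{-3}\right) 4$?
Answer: $-4156$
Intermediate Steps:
$-64 - 279 \cdot 11 \left(- \frac{1}{-3}\right) 4 = -64 - 279 \cdot 11 \left(\left(-1\right) \left(- \frac{1}{3}\right)\right) 4 = -64 - 279 \cdot 11 \cdot \frac{1}{3} \cdot 4 = -64 - 279 \cdot \frac{11}{3} \cdot 4 = -64 - 4092 = -4156$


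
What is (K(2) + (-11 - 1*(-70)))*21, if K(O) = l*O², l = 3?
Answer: 1491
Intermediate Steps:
K(O) = 3*O²
(K(2) + (-11 - 1*(-70)))*21 = (3*2² + (-11 - 1*(-70)))*21 = (3*4 + (-11 + 70))*21 = (12 + 59)*21 = 71*21 = 1491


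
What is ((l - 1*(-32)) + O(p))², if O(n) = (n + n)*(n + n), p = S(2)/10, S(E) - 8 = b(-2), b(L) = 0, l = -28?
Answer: 26896/625 ≈ 43.034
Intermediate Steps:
S(E) = 8 (S(E) = 8 + 0 = 8)
p = ⅘ (p = 8/10 = 8*(⅒) = ⅘ ≈ 0.80000)
O(n) = 4*n² (O(n) = (2*n)*(2*n) = 4*n²)
((l - 1*(-32)) + O(p))² = ((-28 - 1*(-32)) + 4*(⅘)²)² = ((-28 + 32) + 4*(16/25))² = (4 + 64/25)² = (164/25)² = 26896/625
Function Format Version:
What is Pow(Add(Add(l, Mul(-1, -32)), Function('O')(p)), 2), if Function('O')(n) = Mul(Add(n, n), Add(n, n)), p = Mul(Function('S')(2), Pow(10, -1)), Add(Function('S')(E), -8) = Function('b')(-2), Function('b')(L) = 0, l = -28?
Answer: Rational(26896, 625) ≈ 43.034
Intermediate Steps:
Function('S')(E) = 8 (Function('S')(E) = Add(8, 0) = 8)
p = Rational(4, 5) (p = Mul(8, Pow(10, -1)) = Mul(8, Rational(1, 10)) = Rational(4, 5) ≈ 0.80000)
Function('O')(n) = Mul(4, Pow(n, 2)) (Function('O')(n) = Mul(Mul(2, n), Mul(2, n)) = Mul(4, Pow(n, 2)))
Pow(Add(Add(l, Mul(-1, -32)), Function('O')(p)), 2) = Pow(Add(Add(-28, Mul(-1, -32)), Mul(4, Pow(Rational(4, 5), 2))), 2) = Pow(Add(Add(-28, 32), Mul(4, Rational(16, 25))), 2) = Pow(Add(4, Rational(64, 25)), 2) = Pow(Rational(164, 25), 2) = Rational(26896, 625)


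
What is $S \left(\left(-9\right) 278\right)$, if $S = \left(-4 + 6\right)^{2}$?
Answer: $-10008$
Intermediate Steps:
$S = 4$ ($S = 2^{2} = 4$)
$S \left(\left(-9\right) 278\right) = 4 \left(\left(-9\right) 278\right) = 4 \left(-2502\right) = -10008$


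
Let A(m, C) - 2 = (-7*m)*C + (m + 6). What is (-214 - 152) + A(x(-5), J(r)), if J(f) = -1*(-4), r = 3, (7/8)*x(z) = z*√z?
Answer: -358 + 1080*I*√5/7 ≈ -358.0 + 344.99*I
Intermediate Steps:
x(z) = 8*z^(3/2)/7 (x(z) = 8*(z*√z)/7 = 8*z^(3/2)/7)
J(f) = 4
A(m, C) = 8 + m - 7*C*m (A(m, C) = 2 + ((-7*m)*C + (m + 6)) = 2 + (-7*C*m + (6 + m)) = 2 + (6 + m - 7*C*m) = 8 + m - 7*C*m)
(-214 - 152) + A(x(-5), J(r)) = (-214 - 152) + (8 + 8*(-5)^(3/2)/7 - 7*4*8*(-5)^(3/2)/7) = -366 + (8 + 8*(-5*I*√5)/7 - 7*4*8*(-5*I*√5)/7) = -366 + (8 - 40*I*√5/7 - 7*4*(-40*I*√5/7)) = -366 + (8 - 40*I*√5/7 + 160*I*√5) = -366 + (8 + 1080*I*√5/7) = -358 + 1080*I*√5/7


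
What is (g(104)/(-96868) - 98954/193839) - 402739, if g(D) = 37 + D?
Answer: -7562157758541599/18776796252 ≈ -4.0274e+5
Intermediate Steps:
(g(104)/(-96868) - 98954/193839) - 402739 = ((37 + 104)/(-96868) - 98954/193839) - 402739 = (141*(-1/96868) - 98954*1/193839) - 402739 = (-141/96868 - 98954/193839) - 402739 = -9612807371/18776796252 - 402739 = -7562157758541599/18776796252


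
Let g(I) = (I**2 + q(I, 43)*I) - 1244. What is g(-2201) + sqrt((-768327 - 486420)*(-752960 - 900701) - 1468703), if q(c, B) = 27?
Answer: 4783730 + 4*sqrt(129682794379) ≈ 6.2242e+6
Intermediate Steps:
g(I) = -1244 + I**2 + 27*I (g(I) = (I**2 + 27*I) - 1244 = -1244 + I**2 + 27*I)
g(-2201) + sqrt((-768327 - 486420)*(-752960 - 900701) - 1468703) = (-1244 + (-2201)**2 + 27*(-2201)) + sqrt((-768327 - 486420)*(-752960 - 900701) - 1468703) = (-1244 + 4844401 - 59427) + sqrt(-1254747*(-1653661) - 1468703) = 4783730 + sqrt(2074926178767 - 1468703) = 4783730 + sqrt(2074924710064) = 4783730 + 4*sqrt(129682794379)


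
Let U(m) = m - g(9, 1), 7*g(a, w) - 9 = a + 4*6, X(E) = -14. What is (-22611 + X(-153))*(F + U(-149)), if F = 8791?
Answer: -195389500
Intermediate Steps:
g(a, w) = 33/7 + a/7 (g(a, w) = 9/7 + (a + 4*6)/7 = 9/7 + (a + 24)/7 = 9/7 + (24 + a)/7 = 9/7 + (24/7 + a/7) = 33/7 + a/7)
U(m) = -6 + m (U(m) = m - (33/7 + (⅐)*9) = m - (33/7 + 9/7) = m - 1*6 = m - 6 = -6 + m)
(-22611 + X(-153))*(F + U(-149)) = (-22611 - 14)*(8791 + (-6 - 149)) = -22625*(8791 - 155) = -22625*8636 = -195389500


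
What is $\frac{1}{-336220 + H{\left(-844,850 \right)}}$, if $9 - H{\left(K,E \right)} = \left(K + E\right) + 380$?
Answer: $- \frac{1}{336597} \approx -2.9709 \cdot 10^{-6}$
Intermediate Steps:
$H{\left(K,E \right)} = -371 - E - K$ ($H{\left(K,E \right)} = 9 - \left(\left(K + E\right) + 380\right) = 9 - \left(\left(E + K\right) + 380\right) = 9 - \left(380 + E + K\right) = -371 - E - K$)
$\frac{1}{-336220 + H{\left(-844,850 \right)}} = \frac{1}{-336220 - 377} = \frac{1}{-336597} = - \frac{1}{336597}$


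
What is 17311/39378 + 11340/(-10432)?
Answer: -33244771/51348912 ≈ -0.64743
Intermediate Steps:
17311/39378 + 11340/(-10432) = 17311*(1/39378) + 11340*(-1/10432) = 17311/39378 - 2835/2608 = -33244771/51348912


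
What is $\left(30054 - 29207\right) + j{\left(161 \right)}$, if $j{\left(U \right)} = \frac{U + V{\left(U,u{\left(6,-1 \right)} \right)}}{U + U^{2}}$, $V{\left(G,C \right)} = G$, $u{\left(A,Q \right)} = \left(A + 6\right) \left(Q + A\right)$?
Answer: $\frac{68608}{81} \approx 847.01$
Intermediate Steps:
$u{\left(A,Q \right)} = \left(6 + A\right) \left(A + Q\right)$
$j{\left(U \right)} = \frac{2 U}{U + U^{2}}$ ($j{\left(U \right)} = \frac{U + U}{U + U^{2}} = \frac{2 U}{U + U^{2}}$)
$\left(30054 - 29207\right) + j{\left(161 \right)} = \left(30054 - 29207\right) + \frac{2}{1 + 161} = 847 + \frac{2}{162} = 847 + 2 \cdot \frac{1}{162} = 847 + \frac{1}{81} = \frac{68608}{81}$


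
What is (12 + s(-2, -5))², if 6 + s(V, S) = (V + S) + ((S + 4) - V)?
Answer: 0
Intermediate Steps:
s(V, S) = -2 + 2*S (s(V, S) = -6 + ((V + S) + ((S + 4) - V)) = -6 + ((S + V) + ((4 + S) - V)) = -6 + ((S + V) + (4 + S - V)) = -6 + (4 + 2*S) = -2 + 2*S)
(12 + s(-2, -5))² = (12 + (-2 + 2*(-5)))² = (12 + (-2 - 10))² = (12 - 12)² = 0² = 0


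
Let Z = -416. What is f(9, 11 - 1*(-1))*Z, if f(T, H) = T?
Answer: -3744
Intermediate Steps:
f(9, 11 - 1*(-1))*Z = 9*(-416) = -3744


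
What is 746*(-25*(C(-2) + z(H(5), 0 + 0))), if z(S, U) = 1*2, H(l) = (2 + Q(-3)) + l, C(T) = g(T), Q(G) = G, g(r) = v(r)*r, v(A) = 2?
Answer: 37300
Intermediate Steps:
g(r) = 2*r
C(T) = 2*T
H(l) = -1 + l (H(l) = (2 - 3) + l = -1 + l)
z(S, U) = 2
746*(-25*(C(-2) + z(H(5), 0 + 0))) = 746*(-25*(2*(-2) + 2)) = 746*(-25*(-4 + 2)) = 746*(-25*(-2)) = 746*50 = 37300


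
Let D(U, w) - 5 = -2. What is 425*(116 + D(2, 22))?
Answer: 50575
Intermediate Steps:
D(U, w) = 3 (D(U, w) = 5 - 2 = 3)
425*(116 + D(2, 22)) = 425*(116 + 3) = 425*119 = 50575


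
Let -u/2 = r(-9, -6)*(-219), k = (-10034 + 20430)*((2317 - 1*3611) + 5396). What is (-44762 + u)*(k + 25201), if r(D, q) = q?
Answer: -2022112012270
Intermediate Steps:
k = 42644392 (k = 10396*((2317 - 3611) + 5396) = 10396*(-1294 + 5396) = 10396*4102 = 42644392)
u = -2628 (u = -(-12)*(-219) = -2*1314 = -2628)
(-44762 + u)*(k + 25201) = (-44762 - 2628)*(42644392 + 25201) = -47390*42669593 = -2022112012270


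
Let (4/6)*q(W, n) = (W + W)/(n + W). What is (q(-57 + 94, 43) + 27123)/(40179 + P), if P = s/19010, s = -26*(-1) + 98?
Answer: 589296693/872917616 ≈ 0.67509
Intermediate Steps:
q(W, n) = 3*W/(W + n) (q(W, n) = 3*((W + W)/(n + W))/2 = 3*((2*W)/(W + n))/2 = 3*(2*W/(W + n))/2 = 3*W/(W + n))
s = 124 (s = 26 + 98 = 124)
P = 62/9505 (P = 124/19010 = 124*(1/19010) = 62/9505 ≈ 0.0065229)
(q(-57 + 94, 43) + 27123)/(40179 + P) = (3*(-57 + 94)/((-57 + 94) + 43) + 27123)/(40179 + 62/9505) = (3*37/(37 + 43) + 27123)/(381901457/9505) = (3*37/80 + 27123)*(9505/381901457) = (3*37*(1/80) + 27123)*(9505/381901457) = (111/80 + 27123)*(9505/381901457) = (2169951/80)*(9505/381901457) = 589296693/872917616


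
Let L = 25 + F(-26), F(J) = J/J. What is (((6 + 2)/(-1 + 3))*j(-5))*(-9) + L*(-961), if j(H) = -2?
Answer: -24914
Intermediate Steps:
F(J) = 1
L = 26 (L = 25 + 1 = 26)
(((6 + 2)/(-1 + 3))*j(-5))*(-9) + L*(-961) = (((6 + 2)/(-1 + 3))*(-2))*(-9) + 26*(-961) = ((8/2)*(-2))*(-9) - 24986 = ((8*(1/2))*(-2))*(-9) - 24986 = (4*(-2))*(-9) - 24986 = -8*(-9) - 24986 = 72 - 24986 = -24914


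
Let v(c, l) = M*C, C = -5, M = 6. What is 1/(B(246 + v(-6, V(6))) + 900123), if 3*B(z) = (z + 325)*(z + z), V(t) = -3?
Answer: 1/978027 ≈ 1.0225e-6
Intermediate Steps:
v(c, l) = -30 (v(c, l) = 6*(-5) = -30)
B(z) = 2*z*(325 + z)/3 (B(z) = ((z + 325)*(z + z))/3 = ((325 + z)*(2*z))/3 = (2*z*(325 + z))/3 = 2*z*(325 + z)/3)
1/(B(246 + v(-6, V(6))) + 900123) = 1/(2*(246 - 30)*(325 + (246 - 30))/3 + 900123) = 1/((⅔)*216*(325 + 216) + 900123) = 1/((⅔)*216*541 + 900123) = 1/(77904 + 900123) = 1/978027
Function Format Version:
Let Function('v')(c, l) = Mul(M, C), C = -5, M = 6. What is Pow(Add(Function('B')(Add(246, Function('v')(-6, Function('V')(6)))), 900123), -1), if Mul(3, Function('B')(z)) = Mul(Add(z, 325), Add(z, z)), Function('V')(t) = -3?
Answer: Rational(1, 978027) ≈ 1.0225e-6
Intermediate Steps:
Function('v')(c, l) = -30 (Function('v')(c, l) = Mul(6, -5) = -30)
Function('B')(z) = Mul(Rational(2, 3), z, Add(325, z)) (Function('B')(z) = Mul(Rational(1, 3), Mul(Add(z, 325), Add(z, z))) = Mul(Rational(1, 3), Mul(Add(325, z), Mul(2, z))) = Mul(Rational(1, 3), Mul(2, z, Add(325, z))) = Mul(Rational(2, 3), z, Add(325, z)))
Pow(Add(Function('B')(Add(246, Function('v')(-6, Function('V')(6)))), 900123), -1) = Pow(Add(Mul(Rational(2, 3), Add(246, -30), Add(325, Add(246, -30))), 900123), -1) = Pow(Add(Mul(Rational(2, 3), 216, Add(325, 216)), 900123), -1) = Pow(Add(Mul(Rational(2, 3), 216, 541), 900123), -1) = Pow(Add(77904, 900123), -1) = Pow(978027, -1) = Rational(1, 978027)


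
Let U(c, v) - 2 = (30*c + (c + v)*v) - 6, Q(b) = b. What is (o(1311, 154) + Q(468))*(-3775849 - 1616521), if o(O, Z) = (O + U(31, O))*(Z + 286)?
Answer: -4179647707466360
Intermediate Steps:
U(c, v) = -4 + 30*c + v*(c + v) (U(c, v) = 2 + ((30*c + (c + v)*v) - 6) = 2 + ((30*c + v*(c + v)) - 6) = 2 + (-6 + 30*c + v*(c + v)) = -4 + 30*c + v*(c + v))
o(O, Z) = (286 + Z)*(926 + O² + 32*O) (o(O, Z) = (O + (-4 + O² + 30*31 + 31*O))*(Z + 286) = (O + (-4 + O² + 930 + 31*O))*(286 + Z) = (O + (926 + O² + 31*O))*(286 + Z) = (926 + O² + 32*O)*(286 + Z) = (286 + Z)*(926 + O² + 32*O))
(o(1311, 154) + Q(468))*(-3775849 - 1616521) = ((264836 + 286*1311² + 9152*1311 + 1311*154 + 154*(926 + 1311² + 31*1311)) + 468)*(-3775849 - 1616521) = ((264836 + 286*1718721 + 11998272 + 201894 + 154*(926 + 1718721 + 40641)) + 468)*(-5392370) = ((264836 + 491554206 + 11998272 + 201894 + 154*1760288) + 468)*(-5392370) = ((264836 + 491554206 + 11998272 + 201894 + 271084352) + 468)*(-5392370) = (775103560 + 468)*(-5392370) = 775104028*(-5392370) = -4179647707466360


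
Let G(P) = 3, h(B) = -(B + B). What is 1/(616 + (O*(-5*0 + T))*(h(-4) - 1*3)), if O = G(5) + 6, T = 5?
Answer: 1/841 ≈ 0.0011891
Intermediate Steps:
h(B) = -2*B
O = 9 (O = 3 + 6 = 9)
1/(616 + (O*(-5*0 + T))*(h(-4) - 1*3)) = 1/(616 + (9*(-5*0 + 5))*(-2*(-4) - 1*3)) = 1/(616 + (9*(0 + 5))*(8 - 3)) = 1/(616 + (9*5)*5) = 1/(616 + 45*5) = 1/(616 + 225) = 1/841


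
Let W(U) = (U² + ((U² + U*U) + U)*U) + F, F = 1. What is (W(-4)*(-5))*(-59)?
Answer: -28025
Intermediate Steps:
W(U) = 1 + U² + U*(U + 2*U²) (W(U) = (U² + ((U² + U*U) + U)*U) + 1 = (U² + ((U² + U²) + U)*U) + 1 = (U² + (2*U² + U)*U) + 1 = (U² + (U + 2*U²)*U) + 1 = (U² + U*(U + 2*U²)) + 1 = 1 + U² + U*(U + 2*U²))
(W(-4)*(-5))*(-59) = ((1 + 2*(-4)² + 2*(-4)³)*(-5))*(-59) = ((1 + 2*16 + 2*(-64))*(-5))*(-59) = ((1 + 32 - 128)*(-5))*(-59) = -95*(-5)*(-59) = 475*(-59) = -28025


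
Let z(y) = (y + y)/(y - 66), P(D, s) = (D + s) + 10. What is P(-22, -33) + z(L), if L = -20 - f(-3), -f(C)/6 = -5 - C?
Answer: -2173/49 ≈ -44.347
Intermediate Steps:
f(C) = 30 + 6*C (f(C) = -6*(-5 - C) = 30 + 6*C)
L = -32 (L = -20 - (30 + 6*(-3)) = -20 - (30 - 18) = -20 - 1*12 = -20 - 12 = -32)
P(D, s) = 10 + D + s
z(y) = 2*y/(-66 + y) (z(y) = (2*y)/(-66 + y) = 2*y/(-66 + y))
P(-22, -33) + z(L) = (10 - 22 - 33) + 2*(-32)/(-66 - 32) = -45 + 2*(-32)/(-98) = -45 + 2*(-32)*(-1/98) = -45 + 32/49 = -2173/49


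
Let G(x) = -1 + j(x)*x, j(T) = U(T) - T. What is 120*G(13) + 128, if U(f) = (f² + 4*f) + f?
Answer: 344768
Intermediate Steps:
U(f) = f² + 5*f
j(T) = -T + T*(5 + T) (j(T) = T*(5 + T) - T = -T + T*(5 + T))
G(x) = -1 + x²*(4 + x) (G(x) = -1 + (x*(4 + x))*x = -1 + x²*(4 + x))
120*G(13) + 128 = 120*(-1 + 13²*(4 + 13)) + 128 = 120*(-1 + 169*17) + 128 = 120*(-1 + 2873) + 128 = 120*2872 + 128 = 344640 + 128 = 344768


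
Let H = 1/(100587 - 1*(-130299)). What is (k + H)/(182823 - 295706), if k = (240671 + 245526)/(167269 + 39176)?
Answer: -37418762329/1793532525019470 ≈ -2.0863e-5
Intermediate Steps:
H = 1/230886 (H = 1/(100587 + 130299) = 1/230886 ≈ 4.3311e-6)
k = 486197/206445 ≈ 2.3551
(k + H)/(182823 - 295706) = (486197/206445 + 1/230886)/(182823 - 295706) = (37418762329/15888420090)/(-112883) = (37418762329/15888420090)*(-1/112883) = -37418762329/1793532525019470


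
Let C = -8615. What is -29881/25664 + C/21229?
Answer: -855439109/544821056 ≈ -1.5701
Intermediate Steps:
-29881/25664 + C/21229 = -29881/25664 - 8615/21229 = -855439109/544821056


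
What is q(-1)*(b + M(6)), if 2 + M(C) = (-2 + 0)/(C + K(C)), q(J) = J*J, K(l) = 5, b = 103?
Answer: 1109/11 ≈ 100.82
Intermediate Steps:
q(J) = J²
M(C) = -2 - 2/(5 + C) (M(C) = -2 + (-2 + 0)/(C + 5) = -2 - 2/(5 + C))
q(-1)*(b + M(6)) = (-1)²*(103 + 2*(-6 - 1*6)/(5 + 6)) = 1*(103 + 2*(-6 - 6)/11) = 1*(103 + 2*(1/11)*(-12)) = 1*(103 - 24/11) = 1*(1109/11) = 1109/11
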